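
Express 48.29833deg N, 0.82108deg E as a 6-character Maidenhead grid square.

Shift to the Maidenhead origin (180°W, 90°S): lon 180.8211, lat 138.2983.
Field: 180.8211/20 → 9 → J, 138.2983/10 → 13 → N; chars JN.
Square: 0.8211/2 → 0, 8.2983/1 → 8; chars 08.
Subsquare: 0.8211/0.0833333 → 9 → j, 0.2983/0.0416667 → 7 → h; chars jh.

JN08jh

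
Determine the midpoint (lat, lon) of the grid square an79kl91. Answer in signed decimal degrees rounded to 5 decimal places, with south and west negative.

49.46458, -165.08750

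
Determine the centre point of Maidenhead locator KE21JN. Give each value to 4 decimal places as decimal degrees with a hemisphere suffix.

Field K=10, E=4: +10·20° lon, +4·10° lat → SW at lon 20°, lat -50°.
Square 2, 1: +2·2° lon, +1·1° lat → SW at lon 24°, lat -49°.
Subsquare j=9, n=13: +9·0.0833333° lon, +13·0.0416667° lat → SW at lon 24.75°, lat -48.4583°.
Cell spans 0.0833333° lon × 0.0416667° lat. Centre is SW corner plus half of each.
latitude 48.4375° S, longitude 24.7917° E.

48.4375° S, 24.7917° E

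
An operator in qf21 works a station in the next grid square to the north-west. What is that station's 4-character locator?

QF12

Longitude square 2; −1 → 1.
Latitude square 1; +1 → 2.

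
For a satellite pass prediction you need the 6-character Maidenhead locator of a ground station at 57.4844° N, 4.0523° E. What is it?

Add 180° to longitude and 90° to latitude: 184.0523, 147.4844.
Field (20°×10°, letters A–R): 184.0523/20 → 9 → J, 147.4844/10 → 14 → O; chars JO.
Square (2°×1°, digits 0–9): 4.0523/2 → 2, 7.4844/1 → 7; chars 27.
Subsquare (5′×2.5′, letters a–x): 0.0523/0.0833333 → 0 → a, 0.4844/0.0416667 → 11 → l; chars al.

JO27al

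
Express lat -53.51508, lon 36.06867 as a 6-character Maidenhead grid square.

Shift to the Maidenhead origin (180°W, 90°S): lon 216.0687, lat 36.4849.
Field: 216.0687/20 → 10 → K, 36.4849/10 → 3 → D; chars KD.
Square: 16.0687/2 → 8, 6.4849/1 → 6; chars 86.
Subsquare: 0.0687/0.0833333 → 0 → a, 0.4849/0.0416667 → 11 → l; chars al.

KD86al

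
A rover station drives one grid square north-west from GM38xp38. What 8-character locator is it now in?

GM38xp29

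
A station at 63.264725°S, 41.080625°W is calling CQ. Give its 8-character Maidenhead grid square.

GC96lr06

Shift to the Maidenhead origin (180°W, 90°S): lon 138.91938, lat 26.73528.
Field (20°×10°, letters A–R): lon ⌊138.91938/20⌋ = 6 → G; lat ⌊26.73528/10⌋ = 2 → C.
Square (2°×1°, digits 0–9): lon ⌊18.91938/2⌋ = 9; lat ⌊6.73528/1⌋ = 6.
Subsquare (5′×2.5′, letters a–x): lon ⌊0.91938/0.0833333⌋ = 11 → l; lat ⌊0.73528/0.0416667⌋ = 17 → r.
Extended square (30″×15″, digits 0–9): lon ⌊0.00271/0.00833333⌋ = 0; lat ⌊0.02694/0.00416667⌋ = 6.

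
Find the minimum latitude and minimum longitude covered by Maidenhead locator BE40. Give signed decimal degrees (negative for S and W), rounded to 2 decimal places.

Field B=1, E=4: +1·20° lon, +4·10° lat → SW at lon -160°, lat -50°.
Square 4, 0: +4·2° lon, +0·1° lat → SW at lon -152°, lat -50°.
latitude -50.00, longitude -152.00.

-50.00, -152.00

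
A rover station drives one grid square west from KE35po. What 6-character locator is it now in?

KE35oo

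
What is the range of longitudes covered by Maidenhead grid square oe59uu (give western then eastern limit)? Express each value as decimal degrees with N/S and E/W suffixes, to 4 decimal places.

111.6667° E, 111.7500° E

Field O=14, E=4: +14·20° lon, +4·10° lat → SW at lon 100°, lat -50°.
Square 5, 9: +5·2° lon, +9·1° lat → SW at lon 110°, lat -41°.
Subsquare u=20, u=20: +20·0.0833333° lon, +20·0.0416667° lat → SW at lon 111.667°, lat -40.1667°.
Cell spans 0.0833333° lon × 0.0416667° lat.
west 111.6667° E, east 111.7500° E.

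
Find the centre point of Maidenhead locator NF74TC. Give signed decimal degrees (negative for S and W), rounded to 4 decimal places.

Field N=13, F=5: +13·20° lon, +5·10° lat → SW at lon 80°, lat -40°.
Square 7, 4: +7·2° lon, +4·1° lat → SW at lon 94°, lat -36°.
Subsquare t=19, c=2: +19·0.0833333° lon, +2·0.0416667° lat → SW at lon 95.5833°, lat -35.9167°.
Cell spans 0.0833333° lon × 0.0416667° lat. Centre is SW corner plus half of each.
latitude -35.8958, longitude 95.6250.

-35.8958, 95.6250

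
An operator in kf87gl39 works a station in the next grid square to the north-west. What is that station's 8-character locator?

KF87gm20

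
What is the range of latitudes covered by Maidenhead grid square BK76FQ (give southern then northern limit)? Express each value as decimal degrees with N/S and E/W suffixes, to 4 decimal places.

Field B=1, K=10: +1·20° lon, +10·10° lat → SW at lon -160°, lat 10°.
Square 7, 6: +7·2° lon, +6·1° lat → SW at lon -146°, lat 16°.
Subsquare f=5, q=16: +5·0.0833333° lon, +16·0.0416667° lat → SW at lon -145.583°, lat 16.6667°.
Cell spans 0.0833333° lon × 0.0416667° lat.
south 16.6667° N, north 16.7083° N.

16.6667° N, 16.7083° N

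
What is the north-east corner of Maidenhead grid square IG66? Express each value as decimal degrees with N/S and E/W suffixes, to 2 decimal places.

Field I=8, G=6: +8·20° lon, +6·10° lat → SW at lon -20°, lat -30°.
Square 6, 6: +6·2° lon, +6·1° lat → SW at lon -8°, lat -24°.
Cell spans 2° lon × 1° lat. NE corner is SW corner plus one full cell.
latitude 23.00° S, longitude 6.00° W.

23.00° S, 6.00° W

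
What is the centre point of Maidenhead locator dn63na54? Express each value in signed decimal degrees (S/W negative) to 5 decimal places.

43.01875, -106.87083

Field D=3, N=13: +3·20° lon, +13·10° lat → SW at lon -120°, lat 40°.
Square 6, 3: +6·2° lon, +3·1° lat → SW at lon -108°, lat 43°.
Subsquare n=13, a=0: +13·0.0833333° lon, +0·0.0416667° lat → SW at lon -106.917°, lat 43°.
Extended square 5, 4: +5·0.00833333° lon, +4·0.00416667° lat → SW at lon -106.875°, lat 43.0167°.
Cell spans 0.00833333° lon × 0.00416667° lat. Centre is SW corner plus half of each.
latitude 43.01875, longitude -106.87083.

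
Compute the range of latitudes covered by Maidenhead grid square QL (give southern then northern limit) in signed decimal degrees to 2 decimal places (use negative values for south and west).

20.00, 30.00

Field Q=16, L=11: +16·20° lon, +11·10° lat → SW at lon 140°, lat 20°.
Cell spans 20° lon × 10° lat.
south 20.00, north 30.00.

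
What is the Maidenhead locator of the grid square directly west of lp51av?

Longitude subsquare a = 0; −1 → -1, wraps to 23 = x, carry into square.
Longitude square 5; −1 → 4.
The latitude characters are unchanged.

LP41xv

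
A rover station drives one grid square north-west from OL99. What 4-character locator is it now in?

OM80

Longitude square 9; −1 → 8.
Latitude square 9; +1 → 10, wraps to 0, carry into field.
Latitude field L = 11; +1 → 12 = M.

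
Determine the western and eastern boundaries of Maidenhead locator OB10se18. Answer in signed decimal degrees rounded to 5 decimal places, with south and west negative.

103.50833, 103.51667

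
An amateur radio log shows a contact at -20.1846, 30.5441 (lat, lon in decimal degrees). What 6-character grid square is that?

KG59gt

Offset from 180°W / 90°S: lon 210.5441°, lat 69.8154°.
Field (20°×10°, letters A–R): lon ⌊210.5441/20⌋ = 10 → K; lat ⌊69.8154/10⌋ = 6 → G.
Square (2°×1°, digits 0–9): lon ⌊10.5441/2⌋ = 5; lat ⌊9.8154/1⌋ = 9.
Subsquare (5′×2.5′, letters a–x): lon ⌊0.5441/0.0833333⌋ = 6 → g; lat ⌊0.8154/0.0416667⌋ = 19 → t.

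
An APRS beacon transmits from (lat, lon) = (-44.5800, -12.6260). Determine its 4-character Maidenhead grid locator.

IE35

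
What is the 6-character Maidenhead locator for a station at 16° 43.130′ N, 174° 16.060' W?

AK26ur

Add 180° to longitude and 90° to latitude: 5.7323, 106.7188.
Field: lon ⌊5.7323/20⌋ = 0 → A; lat ⌊106.7188/10⌋ = 10 → K.
Square: lon ⌊5.7323/2⌋ = 2; lat ⌊6.7188/1⌋ = 6.
Subsquare: lon ⌊1.7323/0.0833333⌋ = 20 → u; lat ⌊0.7188/0.0416667⌋ = 17 → r.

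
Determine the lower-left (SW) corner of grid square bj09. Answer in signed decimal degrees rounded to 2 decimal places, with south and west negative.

9.00, -160.00

Field B=1, J=9: +1·20° lon, +9·10° lat → SW at lon -160°, lat 0°.
Square 0, 9: +0·2° lon, +9·1° lat → SW at lon -160°, lat 9°.
latitude 9.00, longitude -160.00.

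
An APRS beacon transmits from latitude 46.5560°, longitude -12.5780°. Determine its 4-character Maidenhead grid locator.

IN36

Offset from 180°W / 90°S: lon 167.42°, lat 136.56°.
Field (20°×10°, letters A–R): 167.42/20 → 8 → I, 136.56/10 → 13 → N; chars IN.
Square (2°×1°, digits 0–9): 7.42/2 → 3, 6.56/1 → 6; chars 36.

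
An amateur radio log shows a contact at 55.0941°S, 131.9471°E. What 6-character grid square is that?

Offset from 180°W / 90°S: lon 311.9471°, lat 34.9059°.
Field (20°×10°, letters A–R): 311.9471/20 → 15 → P, 34.9059/10 → 3 → D; chars PD.
Square (2°×1°, digits 0–9): 11.9471/2 → 5, 4.9059/1 → 4; chars 54.
Subsquare (5′×2.5′, letters a–x): 1.9471/0.0833333 → 23 → x, 0.9059/0.0416667 → 21 → v; chars xv.

PD54xv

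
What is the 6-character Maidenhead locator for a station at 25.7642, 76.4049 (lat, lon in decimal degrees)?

Add 180° to longitude and 90° to latitude: 256.4049, 115.7642.
Field (20°×10°, letters A–R): 256.4049/20 → 12 → M, 115.7642/10 → 11 → L; chars ML.
Square (2°×1°, digits 0–9): 16.4049/2 → 8, 5.7642/1 → 5; chars 85.
Subsquare (5′×2.5′, letters a–x): 0.4049/0.0833333 → 4 → e, 0.7642/0.0416667 → 18 → s; chars es.

ML85es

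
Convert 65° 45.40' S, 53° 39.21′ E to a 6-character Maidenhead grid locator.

LC64tf

Shift to the Maidenhead origin (180°W, 90°S): lon 233.6535, lat 24.2433.
Field (20°×10°, letters A–R): lon ⌊233.6535/20⌋ = 11 → L; lat ⌊24.2433/10⌋ = 2 → C.
Square (2°×1°, digits 0–9): lon ⌊13.6535/2⌋ = 6; lat ⌊4.2433/1⌋ = 4.
Subsquare (5′×2.5′, letters a–x): lon ⌊1.6535/0.0833333⌋ = 19 → t; lat ⌊0.2433/0.0416667⌋ = 5 → f.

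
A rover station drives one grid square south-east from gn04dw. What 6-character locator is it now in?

GN04ev

Longitude subsquare d = 3; +1 → 4 = e.
Latitude subsquare w = 22; −1 → 21 = v.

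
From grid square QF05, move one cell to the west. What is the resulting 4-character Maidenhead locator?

PF95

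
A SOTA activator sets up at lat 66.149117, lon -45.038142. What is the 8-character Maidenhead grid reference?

GP76ld55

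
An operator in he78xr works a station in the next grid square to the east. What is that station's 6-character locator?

HE88ar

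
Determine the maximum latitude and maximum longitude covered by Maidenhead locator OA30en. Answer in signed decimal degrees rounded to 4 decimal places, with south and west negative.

Field O=14, A=0: +14·20° lon, +0·10° lat → SW at lon 100°, lat -90°.
Square 3, 0: +3·2° lon, +0·1° lat → SW at lon 106°, lat -90°.
Subsquare e=4, n=13: +4·0.0833333° lon, +13·0.0416667° lat → SW at lon 106.333°, lat -89.4583°.
Cell spans 0.0833333° lon × 0.0416667° lat. NE corner is SW corner plus one full cell.
latitude -89.4167, longitude 106.4167.

-89.4167, 106.4167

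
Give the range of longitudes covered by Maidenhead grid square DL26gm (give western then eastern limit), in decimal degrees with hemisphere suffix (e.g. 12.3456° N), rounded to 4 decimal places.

Field D=3, L=11: +3·20° lon, +11·10° lat → SW at lon -120°, lat 20°.
Square 2, 6: +2·2° lon, +6·1° lat → SW at lon -116°, lat 26°.
Subsquare g=6, m=12: +6·0.0833333° lon, +12·0.0416667° lat → SW at lon -115.5°, lat 26.5°.
Cell spans 0.0833333° lon × 0.0416667° lat.
west 115.5000° W, east 115.4167° W.

115.5000° W, 115.4167° W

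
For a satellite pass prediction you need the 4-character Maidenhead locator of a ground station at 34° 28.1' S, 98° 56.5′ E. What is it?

NF95

Offset from 180°W / 90°S: lon 278.94°, lat 55.53°.
Field (20°×10°, letters A–R): 278.94/20 → 13 → N, 55.53/10 → 5 → F; chars NF.
Square (2°×1°, digits 0–9): 18.94/2 → 9, 5.53/1 → 5; chars 95.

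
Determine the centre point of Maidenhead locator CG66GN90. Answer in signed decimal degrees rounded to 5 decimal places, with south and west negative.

-23.45625, -127.42083

Field C=2, G=6: +2·20° lon, +6·10° lat → SW at lon -140°, lat -30°.
Square 6, 6: +6·2° lon, +6·1° lat → SW at lon -128°, lat -24°.
Subsquare g=6, n=13: +6·0.0833333° lon, +13·0.0416667° lat → SW at lon -127.5°, lat -23.4583°.
Extended square 9, 0: +9·0.00833333° lon, +0·0.00416667° lat → SW at lon -127.425°, lat -23.4583°.
Cell spans 0.00833333° lon × 0.00416667° lat. Centre is SW corner plus half of each.
latitude -23.45625, longitude -127.42083.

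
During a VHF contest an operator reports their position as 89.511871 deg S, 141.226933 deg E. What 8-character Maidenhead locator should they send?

QA00ol77

Add 180° to longitude and 90° to latitude: 321.22693, 0.48813.
Field: lon ⌊321.22693/20⌋ = 16 → Q; lat ⌊0.48813/10⌋ = 0 → A.
Square: lon ⌊1.22693/2⌋ = 0; lat ⌊0.48813/1⌋ = 0.
Subsquare: lon ⌊1.22693/0.0833333⌋ = 14 → o; lat ⌊0.48813/0.0416667⌋ = 11 → l.
Extended square: lon ⌊0.06027/0.00833333⌋ = 7; lat ⌊0.02980/0.00416667⌋ = 7.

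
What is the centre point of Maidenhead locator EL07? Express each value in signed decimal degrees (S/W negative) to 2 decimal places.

27.50, -99.00

Field E=4, L=11: +4·20° lon, +11·10° lat → SW at lon -100°, lat 20°.
Square 0, 7: +0·2° lon, +7·1° lat → SW at lon -100°, lat 27°.
Cell spans 2° lon × 1° lat. Centre is SW corner plus half of each.
latitude 27.50, longitude -99.00.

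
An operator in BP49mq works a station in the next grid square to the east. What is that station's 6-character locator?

Longitude subsquare m = 12; +1 → 13 = n.
The latitude characters are unchanged.

BP49nq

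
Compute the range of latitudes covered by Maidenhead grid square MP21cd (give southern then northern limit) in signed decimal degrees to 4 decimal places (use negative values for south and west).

Field M=12, P=15: +12·20° lon, +15·10° lat → SW at lon 60°, lat 60°.
Square 2, 1: +2·2° lon, +1·1° lat → SW at lon 64°, lat 61°.
Subsquare c=2, d=3: +2·0.0833333° lon, +3·0.0416667° lat → SW at lon 64.1667°, lat 61.125°.
Cell spans 0.0833333° lon × 0.0416667° lat.
south 61.1250, north 61.1667.

61.1250, 61.1667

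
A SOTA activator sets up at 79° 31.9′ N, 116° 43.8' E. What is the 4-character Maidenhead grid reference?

Shift to the Maidenhead origin (180°W, 90°S): lon 296.73, lat 169.53.
Field (20°×10°, letters A–R): 296.73/20 → 14 → O, 169.53/10 → 16 → Q; chars OQ.
Square (2°×1°, digits 0–9): 16.73/2 → 8, 9.53/1 → 9; chars 89.

OQ89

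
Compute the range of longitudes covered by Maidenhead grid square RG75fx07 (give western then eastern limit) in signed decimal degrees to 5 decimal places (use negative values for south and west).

174.41667, 174.42500

Field R=17, G=6: +17·20° lon, +6·10° lat → SW at lon 160°, lat -30°.
Square 7, 5: +7·2° lon, +5·1° lat → SW at lon 174°, lat -25°.
Subsquare f=5, x=23: +5·0.0833333° lon, +23·0.0416667° lat → SW at lon 174.417°, lat -24.0417°.
Extended square 0, 7: +0·0.00833333° lon, +7·0.00416667° lat → SW at lon 174.417°, lat -24.0125°.
Cell spans 0.00833333° lon × 0.00416667° lat.
west 174.41667, east 174.42500.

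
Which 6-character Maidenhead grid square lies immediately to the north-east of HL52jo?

HL52kp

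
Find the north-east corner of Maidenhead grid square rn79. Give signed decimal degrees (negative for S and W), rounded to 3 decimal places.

Field R=17, N=13: +17·20° lon, +13·10° lat → SW at lon 160°, lat 40°.
Square 7, 9: +7·2° lon, +9·1° lat → SW at lon 174°, lat 49°.
Cell spans 2° lon × 1° lat. NE corner is SW corner plus one full cell.
latitude 50.000, longitude 176.000.

50.000, 176.000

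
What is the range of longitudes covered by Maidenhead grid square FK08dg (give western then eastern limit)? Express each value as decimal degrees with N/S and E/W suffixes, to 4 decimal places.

79.7500° W, 79.6667° W

Field F=5, K=10: +5·20° lon, +10·10° lat → SW at lon -80°, lat 10°.
Square 0, 8: +0·2° lon, +8·1° lat → SW at lon -80°, lat 18°.
Subsquare d=3, g=6: +3·0.0833333° lon, +6·0.0416667° lat → SW at lon -79.75°, lat 18.25°.
Cell spans 0.0833333° lon × 0.0416667° lat.
west 79.7500° W, east 79.6667° W.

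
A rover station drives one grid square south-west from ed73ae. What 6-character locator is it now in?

ED63xd

Longitude subsquare a = 0; −1 → -1, wraps to 23 = x, carry into square.
Longitude square 7; −1 → 6.
Latitude subsquare e = 4; −1 → 3 = d.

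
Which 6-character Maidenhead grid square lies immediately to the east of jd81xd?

JD91ad

Longitude subsquare x = 23; +1 → 24, wraps to 0 = a, carry into square.
Longitude square 8; +1 → 9.
The latitude characters are unchanged.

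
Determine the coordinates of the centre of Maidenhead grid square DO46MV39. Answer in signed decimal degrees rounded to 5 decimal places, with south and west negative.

56.91458, -110.97083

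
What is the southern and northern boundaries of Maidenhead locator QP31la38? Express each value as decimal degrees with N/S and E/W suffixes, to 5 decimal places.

61.03333° N, 61.03750° N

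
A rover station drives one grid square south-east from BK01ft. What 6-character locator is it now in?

BK01gs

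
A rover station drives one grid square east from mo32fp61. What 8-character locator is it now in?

MO32fp71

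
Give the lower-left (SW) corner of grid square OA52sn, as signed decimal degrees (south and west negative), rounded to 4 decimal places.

Field O=14, A=0: +14·20° lon, +0·10° lat → SW at lon 100°, lat -90°.
Square 5, 2: +5·2° lon, +2·1° lat → SW at lon 110°, lat -88°.
Subsquare s=18, n=13: +18·0.0833333° lon, +13·0.0416667° lat → SW at lon 111.5°, lat -87.4583°.
latitude -87.4583, longitude 111.5000.

-87.4583, 111.5000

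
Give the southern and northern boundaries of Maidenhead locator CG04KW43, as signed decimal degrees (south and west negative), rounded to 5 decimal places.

Field C=2, G=6: +2·20° lon, +6·10° lat → SW at lon -140°, lat -30°.
Square 0, 4: +0·2° lon, +4·1° lat → SW at lon -140°, lat -26°.
Subsquare k=10, w=22: +10·0.0833333° lon, +22·0.0416667° lat → SW at lon -139.167°, lat -25.0833°.
Extended square 4, 3: +4·0.00833333° lon, +3·0.00416667° lat → SW at lon -139.133°, lat -25.0708°.
Cell spans 0.00833333° lon × 0.00416667° lat.
south -25.07083, north -25.06667.

-25.07083, -25.06667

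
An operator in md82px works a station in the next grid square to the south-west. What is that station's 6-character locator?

MD82ow

Longitude subsquare p = 15; −1 → 14 = o.
Latitude subsquare x = 23; −1 → 22 = w.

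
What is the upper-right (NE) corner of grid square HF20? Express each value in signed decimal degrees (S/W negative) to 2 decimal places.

Field H=7, F=5: +7·20° lon, +5·10° lat → SW at lon -40°, lat -40°.
Square 2, 0: +2·2° lon, +0·1° lat → SW at lon -36°, lat -40°.
Cell spans 2° lon × 1° lat. NE corner is SW corner plus one full cell.
latitude -39.00, longitude -34.00.

-39.00, -34.00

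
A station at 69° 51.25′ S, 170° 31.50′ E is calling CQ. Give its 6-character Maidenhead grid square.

Add 180° to longitude and 90° to latitude: 350.5250, 20.1458.
Field: lon ⌊350.5250/20⌋ = 17 → R; lat ⌊20.1458/10⌋ = 2 → C.
Square: lon ⌊10.5250/2⌋ = 5; lat ⌊0.1458/1⌋ = 0.
Subsquare: lon ⌊0.5250/0.0833333⌋ = 6 → g; lat ⌊0.1458/0.0416667⌋ = 3 → d.

RC50gd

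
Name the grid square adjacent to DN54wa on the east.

Longitude subsquare w = 22; +1 → 23 = x.
The latitude characters are unchanged.

DN54xa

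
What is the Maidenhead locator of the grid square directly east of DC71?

DC81

Longitude square 7; +1 → 8.
The latitude characters are unchanged.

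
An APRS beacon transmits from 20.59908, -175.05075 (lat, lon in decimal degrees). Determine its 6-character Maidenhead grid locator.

Add 180° to longitude and 90° to latitude: 4.9493, 110.5991.
Field (20°×10°, letters A–R): 4.9493/20 → 0 → A, 110.5991/10 → 11 → L; chars AL.
Square (2°×1°, digits 0–9): 4.9493/2 → 2, 0.5991/1 → 0; chars 20.
Subsquare (5′×2.5′, letters a–x): 0.9493/0.0833333 → 11 → l, 0.5991/0.0416667 → 14 → o; chars lo.

AL20lo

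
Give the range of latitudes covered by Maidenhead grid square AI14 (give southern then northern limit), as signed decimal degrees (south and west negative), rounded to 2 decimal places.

Field A=0, I=8: +0·20° lon, +8·10° lat → SW at lon -180°, lat -10°.
Square 1, 4: +1·2° lon, +4·1° lat → SW at lon -178°, lat -6°.
Cell spans 2° lon × 1° lat.
south -6.00, north -5.00.

-6.00, -5.00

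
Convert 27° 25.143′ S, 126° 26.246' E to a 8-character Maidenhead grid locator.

Shift to the Maidenhead origin (180°W, 90°S): lon 306.43743, lat 62.58095.
Field: lon ⌊306.43743/20⌋ = 15 → P; lat ⌊62.58095/10⌋ = 6 → G.
Square: lon ⌊6.43743/2⌋ = 3; lat ⌊2.58095/1⌋ = 2.
Subsquare: lon ⌊0.43743/0.0833333⌋ = 5 → f; lat ⌊0.58095/0.0416667⌋ = 13 → n.
Extended square: lon ⌊0.02077/0.00833333⌋ = 2; lat ⌊0.03928/0.00416667⌋ = 9.

PG32fn29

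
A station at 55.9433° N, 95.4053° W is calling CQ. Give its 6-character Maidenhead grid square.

Offset from 180°W / 90°S: lon 84.5947°, lat 145.9433°.
Field (20°×10°, letters A–R): lon ⌊84.5947/20⌋ = 4 → E; lat ⌊145.9433/10⌋ = 14 → O.
Square (2°×1°, digits 0–9): lon ⌊4.5947/2⌋ = 2; lat ⌊5.9433/1⌋ = 5.
Subsquare (5′×2.5′, letters a–x): lon ⌊0.5947/0.0833333⌋ = 7 → h; lat ⌊0.9433/0.0416667⌋ = 22 → w.

EO25hw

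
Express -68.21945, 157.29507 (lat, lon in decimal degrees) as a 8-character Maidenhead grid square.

QC81ps57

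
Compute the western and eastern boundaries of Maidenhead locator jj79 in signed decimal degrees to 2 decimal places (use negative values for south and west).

Field J=9, J=9: +9·20° lon, +9·10° lat → SW at lon 0°, lat 0°.
Square 7, 9: +7·2° lon, +9·1° lat → SW at lon 14°, lat 9°.
Cell spans 2° lon × 1° lat.
west 14.00, east 16.00.

14.00, 16.00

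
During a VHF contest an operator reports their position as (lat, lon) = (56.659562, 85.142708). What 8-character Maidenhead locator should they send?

Shift to the Maidenhead origin (180°W, 90°S): lon 265.14271, lat 146.65956.
Field: 265.14271/20 → 13 → N, 146.65956/10 → 14 → O; chars NO.
Square: 5.14271/2 → 2, 6.65956/1 → 6; chars 26.
Subsquare: 1.14271/0.0833333 → 13 → n, 0.65956/0.0416667 → 15 → p; chars np.
Extended square: 0.05937/0.00833333 → 7, 0.03456/0.00416667 → 8; chars 78.

NO26np78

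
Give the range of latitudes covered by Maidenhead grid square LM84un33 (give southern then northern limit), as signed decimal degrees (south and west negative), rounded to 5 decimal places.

34.55417, 34.55833

Field L=11, M=12: +11·20° lon, +12·10° lat → SW at lon 40°, lat 30°.
Square 8, 4: +8·2° lon, +4·1° lat → SW at lon 56°, lat 34°.
Subsquare u=20, n=13: +20·0.0833333° lon, +13·0.0416667° lat → SW at lon 57.6667°, lat 34.5417°.
Extended square 3, 3: +3·0.00833333° lon, +3·0.00416667° lat → SW at lon 57.6917°, lat 34.5542°.
Cell spans 0.00833333° lon × 0.00416667° lat.
south 34.55417, north 34.55833.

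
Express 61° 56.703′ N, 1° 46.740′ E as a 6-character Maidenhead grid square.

JP01vw

Add 180° to longitude and 90° to latitude: 181.7790, 151.9451.
Field: lon ⌊181.7790/20⌋ = 9 → J; lat ⌊151.9451/10⌋ = 15 → P.
Square: lon ⌊1.7790/2⌋ = 0; lat ⌊1.9451/1⌋ = 1.
Subsquare: lon ⌊1.7790/0.0833333⌋ = 21 → v; lat ⌊0.9451/0.0416667⌋ = 22 → w.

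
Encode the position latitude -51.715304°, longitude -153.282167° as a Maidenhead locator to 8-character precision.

BD38ig68

Add 180° to longitude and 90° to latitude: 26.71783, 38.28470.
Field (20°×10°, letters A–R): lon ⌊26.71783/20⌋ = 1 → B; lat ⌊38.28470/10⌋ = 3 → D.
Square (2°×1°, digits 0–9): lon ⌊6.71783/2⌋ = 3; lat ⌊8.28470/1⌋ = 8.
Subsquare (5′×2.5′, letters a–x): lon ⌊0.71783/0.0833333⌋ = 8 → i; lat ⌊0.28470/0.0416667⌋ = 6 → g.
Extended square (30″×15″, digits 0–9): lon ⌊0.05117/0.00833333⌋ = 6; lat ⌊0.03470/0.00416667⌋ = 8.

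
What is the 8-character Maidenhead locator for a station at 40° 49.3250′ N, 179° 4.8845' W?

Shift to the Maidenhead origin (180°W, 90°S): lon 0.91859, lat 130.82208.
Field (20°×10°, letters A–R): lon ⌊0.91859/20⌋ = 0 → A; lat ⌊130.82208/10⌋ = 13 → N.
Square (2°×1°, digits 0–9): lon ⌊0.91859/2⌋ = 0; lat ⌊0.82208/1⌋ = 0.
Subsquare (5′×2.5′, letters a–x): lon ⌊0.91859/0.0833333⌋ = 11 → l; lat ⌊0.82208/0.0416667⌋ = 19 → t.
Extended square (30″×15″, digits 0–9): lon ⌊0.00192/0.00833333⌋ = 0; lat ⌊0.03042/0.00416667⌋ = 7.

AN00lt07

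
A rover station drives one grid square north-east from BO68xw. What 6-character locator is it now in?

BO78ax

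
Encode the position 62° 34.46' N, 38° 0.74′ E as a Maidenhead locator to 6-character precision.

KP92an

Shift to the Maidenhead origin (180°W, 90°S): lon 218.0123, lat 152.5743.
Field (20°×10°, letters A–R): 218.0123/20 → 10 → K, 152.5743/10 → 15 → P; chars KP.
Square (2°×1°, digits 0–9): 18.0123/2 → 9, 2.5743/1 → 2; chars 92.
Subsquare (5′×2.5′, letters a–x): 0.0123/0.0833333 → 0 → a, 0.5743/0.0416667 → 13 → n; chars an.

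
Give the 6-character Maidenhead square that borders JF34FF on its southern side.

Latitude subsquare f = 5; −1 → 4 = e.
The longitude characters are unchanged.

JF34fe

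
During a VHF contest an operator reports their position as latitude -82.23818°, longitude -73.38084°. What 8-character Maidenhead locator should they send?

Offset from 180°W / 90°S: lon 106.61916°, lat 7.76182°.
Field: 106.61916/20 → 5 → F, 7.76182/10 → 0 → A; chars FA.
Square: 6.61916/2 → 3, 7.76182/1 → 7; chars 37.
Subsquare: 0.61916/0.0833333 → 7 → h, 0.76182/0.0416667 → 18 → s; chars hs.
Extended square: 0.03583/0.00833333 → 4, 0.01182/0.00416667 → 2; chars 42.

FA37hs42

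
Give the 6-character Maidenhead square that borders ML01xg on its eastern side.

ML11ag

Longitude subsquare x = 23; +1 → 24, wraps to 0 = a, carry into square.
Longitude square 0; +1 → 1.
The latitude characters are unchanged.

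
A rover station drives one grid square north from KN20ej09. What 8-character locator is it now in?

Latitude extended square 9; +1 → 10, wraps to 0, carry into subsquare.
Latitude subsquare j = 9; +1 → 10 = k.
The longitude characters are unchanged.

KN20ek00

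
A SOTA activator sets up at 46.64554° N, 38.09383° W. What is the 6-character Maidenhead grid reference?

Add 180° to longitude and 90° to latitude: 141.9062, 136.6455.
Field (20°×10°, letters A–R): lon ⌊141.9062/20⌋ = 7 → H; lat ⌊136.6455/10⌋ = 13 → N.
Square (2°×1°, digits 0–9): lon ⌊1.9062/2⌋ = 0; lat ⌊6.6455/1⌋ = 6.
Subsquare (5′×2.5′, letters a–x): lon ⌊1.9062/0.0833333⌋ = 22 → w; lat ⌊0.6455/0.0416667⌋ = 15 → p.

HN06wp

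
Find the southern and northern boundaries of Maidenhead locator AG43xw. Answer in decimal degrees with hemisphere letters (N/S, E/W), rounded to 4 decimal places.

26.0833° S, 26.0417° S

Field A=0, G=6: +0·20° lon, +6·10° lat → SW at lon -180°, lat -30°.
Square 4, 3: +4·2° lon, +3·1° lat → SW at lon -172°, lat -27°.
Subsquare x=23, w=22: +23·0.0833333° lon, +22·0.0416667° lat → SW at lon -170.083°, lat -26.0833°.
Cell spans 0.0833333° lon × 0.0416667° lat.
south 26.0833° S, north 26.0417° S.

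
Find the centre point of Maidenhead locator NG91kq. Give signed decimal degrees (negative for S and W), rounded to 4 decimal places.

Field N=13, G=6: +13·20° lon, +6·10° lat → SW at lon 80°, lat -30°.
Square 9, 1: +9·2° lon, +1·1° lat → SW at lon 98°, lat -29°.
Subsquare k=10, q=16: +10·0.0833333° lon, +16·0.0416667° lat → SW at lon 98.8333°, lat -28.3333°.
Cell spans 0.0833333° lon × 0.0416667° lat. Centre is SW corner plus half of each.
latitude -28.3125, longitude 98.8750.

-28.3125, 98.8750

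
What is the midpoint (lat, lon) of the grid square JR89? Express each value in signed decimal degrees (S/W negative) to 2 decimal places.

89.50, 17.00

Field J=9, R=17: +9·20° lon, +17·10° lat → SW at lon 0°, lat 80°.
Square 8, 9: +8·2° lon, +9·1° lat → SW at lon 16°, lat 89°.
Cell spans 2° lon × 1° lat. Centre is SW corner plus half of each.
latitude 89.50, longitude 17.00.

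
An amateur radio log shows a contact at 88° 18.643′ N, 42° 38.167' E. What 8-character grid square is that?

LR18hh64

Offset from 180°W / 90°S: lon 222.63612°, lat 178.31072°.
Field: 222.63612/20 → 11 → L, 178.31072/10 → 17 → R; chars LR.
Square: 2.63612/2 → 1, 8.31072/1 → 8; chars 18.
Subsquare: 0.63612/0.0833333 → 7 → h, 0.31072/0.0416667 → 7 → h; chars hh.
Extended square: 0.05278/0.00833333 → 6, 0.01905/0.00416667 → 4; chars 64.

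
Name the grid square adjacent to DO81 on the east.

DO91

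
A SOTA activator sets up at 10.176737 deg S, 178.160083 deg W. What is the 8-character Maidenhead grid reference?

AH09wt07

Add 180° to longitude and 90° to latitude: 1.83992, 79.82326.
Field: lon ⌊1.83992/20⌋ = 0 → A; lat ⌊79.82326/10⌋ = 7 → H.
Square: lon ⌊1.83992/2⌋ = 0; lat ⌊9.82326/1⌋ = 9.
Subsquare: lon ⌊1.83992/0.0833333⌋ = 22 → w; lat ⌊0.82326/0.0416667⌋ = 19 → t.
Extended square: lon ⌊0.00658/0.00833333⌋ = 0; lat ⌊0.03160/0.00416667⌋ = 7.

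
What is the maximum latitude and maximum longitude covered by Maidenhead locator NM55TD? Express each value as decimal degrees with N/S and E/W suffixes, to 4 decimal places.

Field N=13, M=12: +13·20° lon, +12·10° lat → SW at lon 80°, lat 30°.
Square 5, 5: +5·2° lon, +5·1° lat → SW at lon 90°, lat 35°.
Subsquare t=19, d=3: +19·0.0833333° lon, +3·0.0416667° lat → SW at lon 91.5833°, lat 35.125°.
Cell spans 0.0833333° lon × 0.0416667° lat. NE corner is SW corner plus one full cell.
latitude 35.1667° N, longitude 91.6667° E.

35.1667° N, 91.6667° E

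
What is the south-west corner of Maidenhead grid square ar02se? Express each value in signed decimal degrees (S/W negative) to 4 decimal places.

Field A=0, R=17: +0·20° lon, +17·10° lat → SW at lon -180°, lat 80°.
Square 0, 2: +0·2° lon, +2·1° lat → SW at lon -180°, lat 82°.
Subsquare s=18, e=4: +18·0.0833333° lon, +4·0.0416667° lat → SW at lon -178.5°, lat 82.1667°.
latitude 82.1667, longitude -178.5000.

82.1667, -178.5000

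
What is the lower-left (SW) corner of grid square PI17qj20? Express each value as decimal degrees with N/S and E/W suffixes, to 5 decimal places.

Field P=15, I=8: +15·20° lon, +8·10° lat → SW at lon 120°, lat -10°.
Square 1, 7: +1·2° lon, +7·1° lat → SW at lon 122°, lat -3°.
Subsquare q=16, j=9: +16·0.0833333° lon, +9·0.0416667° lat → SW at lon 123.333°, lat -2.625°.
Extended square 2, 0: +2·0.00833333° lon, +0·0.00416667° lat → SW at lon 123.35°, lat -2.625°.
latitude 2.62500° S, longitude 123.35000° E.

2.62500° S, 123.35000° E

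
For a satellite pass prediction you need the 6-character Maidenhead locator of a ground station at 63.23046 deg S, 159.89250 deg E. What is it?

QC96ws

Add 180° to longitude and 90° to latitude: 339.8925, 26.7695.
Field (20°×10°, letters A–R): 339.8925/20 → 16 → Q, 26.7695/10 → 2 → C; chars QC.
Square (2°×1°, digits 0–9): 19.8925/2 → 9, 6.7695/1 → 6; chars 96.
Subsquare (5′×2.5′, letters a–x): 1.8925/0.0833333 → 22 → w, 0.7695/0.0416667 → 18 → s; chars ws.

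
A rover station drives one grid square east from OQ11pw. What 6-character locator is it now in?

OQ11qw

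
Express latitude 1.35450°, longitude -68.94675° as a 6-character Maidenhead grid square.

FJ51mi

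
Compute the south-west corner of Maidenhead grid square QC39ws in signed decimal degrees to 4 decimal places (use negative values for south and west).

-60.2500, 147.8333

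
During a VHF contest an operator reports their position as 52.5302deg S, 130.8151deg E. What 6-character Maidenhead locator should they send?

PD57jl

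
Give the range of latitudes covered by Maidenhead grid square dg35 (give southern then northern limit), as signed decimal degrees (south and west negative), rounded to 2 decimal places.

-25.00, -24.00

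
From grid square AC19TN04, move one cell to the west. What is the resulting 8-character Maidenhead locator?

AC19sn94

Longitude extended square 0; −1 → -1, wraps to 9, carry into subsquare.
Longitude subsquare t = 19; −1 → 18 = s.
The latitude characters are unchanged.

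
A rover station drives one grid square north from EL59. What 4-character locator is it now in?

EM50

Latitude square 9; +1 → 10, wraps to 0, carry into field.
Latitude field L = 11; +1 → 12 = M.
The longitude characters are unchanged.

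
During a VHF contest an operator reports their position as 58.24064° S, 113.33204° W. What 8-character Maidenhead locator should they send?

DD31is02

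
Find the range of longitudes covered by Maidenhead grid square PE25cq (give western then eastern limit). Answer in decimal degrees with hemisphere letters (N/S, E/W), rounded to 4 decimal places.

124.1667° E, 124.2500° E

Field P=15, E=4: +15·20° lon, +4·10° lat → SW at lon 120°, lat -50°.
Square 2, 5: +2·2° lon, +5·1° lat → SW at lon 124°, lat -45°.
Subsquare c=2, q=16: +2·0.0833333° lon, +16·0.0416667° lat → SW at lon 124.167°, lat -44.3333°.
Cell spans 0.0833333° lon × 0.0416667° lat.
west 124.1667° E, east 124.2500° E.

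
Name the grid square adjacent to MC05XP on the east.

MC15ap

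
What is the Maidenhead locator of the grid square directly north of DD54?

DD55

Latitude square 4; +1 → 5.
The longitude characters are unchanged.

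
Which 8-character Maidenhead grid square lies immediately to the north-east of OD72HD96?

OD72id07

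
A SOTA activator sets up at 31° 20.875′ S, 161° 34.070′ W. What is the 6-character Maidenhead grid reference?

Offset from 180°W / 90°S: lon 18.4322°, lat 58.6521°.
Field: 18.4322/20 → 0 → A, 58.6521/10 → 5 → F; chars AF.
Square: 18.4322/2 → 9, 8.6521/1 → 8; chars 98.
Subsquare: 0.4322/0.0833333 → 5 → f, 0.6521/0.0416667 → 15 → p; chars fp.

AF98fp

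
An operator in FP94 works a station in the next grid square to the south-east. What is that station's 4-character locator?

GP03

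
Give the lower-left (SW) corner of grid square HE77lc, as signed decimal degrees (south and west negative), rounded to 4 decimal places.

Field H=7, E=4: +7·20° lon, +4·10° lat → SW at lon -40°, lat -50°.
Square 7, 7: +7·2° lon, +7·1° lat → SW at lon -26°, lat -43°.
Subsquare l=11, c=2: +11·0.0833333° lon, +2·0.0416667° lat → SW at lon -25.0833°, lat -42.9167°.
latitude -42.9167, longitude -25.0833.

-42.9167, -25.0833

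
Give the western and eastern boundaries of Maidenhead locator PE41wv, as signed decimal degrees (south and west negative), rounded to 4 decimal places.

129.8333, 129.9167

Field P=15, E=4: +15·20° lon, +4·10° lat → SW at lon 120°, lat -50°.
Square 4, 1: +4·2° lon, +1·1° lat → SW at lon 128°, lat -49°.
Subsquare w=22, v=21: +22·0.0833333° lon, +21·0.0416667° lat → SW at lon 129.833°, lat -48.125°.
Cell spans 0.0833333° lon × 0.0416667° lat.
west 129.8333, east 129.9167.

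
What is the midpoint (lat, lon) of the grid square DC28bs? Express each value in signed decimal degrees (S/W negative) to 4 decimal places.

-61.2292, -115.8750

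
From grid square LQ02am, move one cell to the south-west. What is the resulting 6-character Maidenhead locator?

KQ92xl

Longitude subsquare a = 0; −1 → -1, wraps to 23 = x, carry into square.
Longitude square 0; −1 → -1, wraps to 9, carry into field.
Longitude field L = 11; −1 → 10 = K.
Latitude subsquare m = 12; −1 → 11 = l.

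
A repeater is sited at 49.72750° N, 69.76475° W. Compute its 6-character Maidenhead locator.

FN59cr

Add 180° to longitude and 90° to latitude: 110.2352, 139.7275.
Field: lon ⌊110.2352/20⌋ = 5 → F; lat ⌊139.7275/10⌋ = 13 → N.
Square: lon ⌊10.2352/2⌋ = 5; lat ⌊9.7275/1⌋ = 9.
Subsquare: lon ⌊0.2352/0.0833333⌋ = 2 → c; lat ⌊0.7275/0.0416667⌋ = 17 → r.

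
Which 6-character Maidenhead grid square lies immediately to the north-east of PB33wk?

Longitude subsquare w = 22; +1 → 23 = x.
Latitude subsquare k = 10; +1 → 11 = l.

PB33xl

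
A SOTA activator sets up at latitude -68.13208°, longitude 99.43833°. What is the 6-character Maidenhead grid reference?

NC91ru

Shift to the Maidenhead origin (180°W, 90°S): lon 279.4383, lat 21.8679.
Field: lon ⌊279.4383/20⌋ = 13 → N; lat ⌊21.8679/10⌋ = 2 → C.
Square: lon ⌊19.4383/2⌋ = 9; lat ⌊1.8679/1⌋ = 1.
Subsquare: lon ⌊1.4383/0.0833333⌋ = 17 → r; lat ⌊0.8679/0.0416667⌋ = 20 → u.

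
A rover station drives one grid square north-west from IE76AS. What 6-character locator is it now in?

IE66xt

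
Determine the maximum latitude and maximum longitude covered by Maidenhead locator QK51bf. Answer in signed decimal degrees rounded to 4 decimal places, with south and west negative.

Field Q=16, K=10: +16·20° lon, +10·10° lat → SW at lon 140°, lat 10°.
Square 5, 1: +5·2° lon, +1·1° lat → SW at lon 150°, lat 11°.
Subsquare b=1, f=5: +1·0.0833333° lon, +5·0.0416667° lat → SW at lon 150.083°, lat 11.2083°.
Cell spans 0.0833333° lon × 0.0416667° lat. NE corner is SW corner plus one full cell.
latitude 11.2500, longitude 150.1667.

11.2500, 150.1667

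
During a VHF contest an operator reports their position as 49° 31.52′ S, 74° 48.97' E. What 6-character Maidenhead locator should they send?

ME70jl

Offset from 180°W / 90°S: lon 254.8162°, lat 40.4747°.
Field: lon ⌊254.8162/20⌋ = 12 → M; lat ⌊40.4747/10⌋ = 4 → E.
Square: lon ⌊14.8162/2⌋ = 7; lat ⌊0.4747/1⌋ = 0.
Subsquare: lon ⌊0.8162/0.0833333⌋ = 9 → j; lat ⌊0.4747/0.0416667⌋ = 11 → l.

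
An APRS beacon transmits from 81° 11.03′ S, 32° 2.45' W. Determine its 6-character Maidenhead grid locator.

HA38xt

Add 180° to longitude and 90° to latitude: 147.9592, 8.8162.
Field: lon ⌊147.9592/20⌋ = 7 → H; lat ⌊8.8162/10⌋ = 0 → A.
Square: lon ⌊7.9592/2⌋ = 3; lat ⌊8.8162/1⌋ = 8.
Subsquare: lon ⌊1.9592/0.0833333⌋ = 23 → x; lat ⌊0.8162/0.0416667⌋ = 19 → t.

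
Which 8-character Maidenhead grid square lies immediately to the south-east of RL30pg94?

Longitude extended square 9; +1 → 10, wraps to 0, carry into subsquare.
Longitude subsquare p = 15; +1 → 16 = q.
Latitude extended square 4; −1 → 3.

RL30qg03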